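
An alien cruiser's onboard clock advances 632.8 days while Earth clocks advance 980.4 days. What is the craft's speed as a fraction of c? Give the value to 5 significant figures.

γ = Δt/τ₀ = 980.4/632.8 = 1.549305
β = √(1 − 1/γ²) = √(1 − 1/1.549305²) = 0.76380

β ≈ 0.76380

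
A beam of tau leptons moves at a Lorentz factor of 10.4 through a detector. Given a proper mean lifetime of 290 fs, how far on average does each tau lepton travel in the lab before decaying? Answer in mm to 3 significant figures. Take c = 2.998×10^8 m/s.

d ≈ 0.900 mm

β = √(1 − 1/γ²) = √(1 − 1/10.4²) = 0.99537
Dilated lifetime: Δt = γτ₀ = 10.4 × 290 fs = 3016.0 fs
d = vΔt = 0.99537c × 3016.0 fs = 2.9841×10^8 m/s × 3.0160×10^-12 s = 0.900 mm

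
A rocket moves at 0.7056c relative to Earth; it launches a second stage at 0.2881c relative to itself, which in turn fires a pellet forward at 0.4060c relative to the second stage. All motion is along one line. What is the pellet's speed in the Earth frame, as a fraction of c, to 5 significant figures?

Compose boost 2: (0.2881 + 0.7056)/(1 + 0.2881×0.7056) = 0.99370/1.203283 = 0.8258238
Compose boost 3: (0.4060 + 0.8258238)/(1 + 0.4060×0.8258238) = 1.231824/1.335284 = 0.92252

u ≈ 0.92252c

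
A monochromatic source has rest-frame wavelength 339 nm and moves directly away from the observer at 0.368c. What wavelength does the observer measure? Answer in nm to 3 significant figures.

λ_obs ≈ 499 nm

Relativistic Doppler: λ_obs = λ_src √((1+β)/(1−β))
= 339 × √(1.3680/0.63200) = 339 × 1.4712 = 499 nm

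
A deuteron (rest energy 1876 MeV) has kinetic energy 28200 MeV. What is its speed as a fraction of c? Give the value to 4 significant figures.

γ = 1 + K/(m₀c²) = 1 + 28200/1876 = 16.0320
β = √(1 − 1/γ²) = 0.9981

β ≈ 0.9981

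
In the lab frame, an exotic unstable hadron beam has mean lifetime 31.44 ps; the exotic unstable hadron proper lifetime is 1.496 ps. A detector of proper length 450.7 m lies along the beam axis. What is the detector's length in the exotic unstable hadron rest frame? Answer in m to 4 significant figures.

L ≈ 21.45 m

Time dilation ⇒ γ = Δt/τ₀ = 31.44/1.496 = 21.0160
Length contraction: L = L₀/γ = 450.7/21.0160 = 21.45 m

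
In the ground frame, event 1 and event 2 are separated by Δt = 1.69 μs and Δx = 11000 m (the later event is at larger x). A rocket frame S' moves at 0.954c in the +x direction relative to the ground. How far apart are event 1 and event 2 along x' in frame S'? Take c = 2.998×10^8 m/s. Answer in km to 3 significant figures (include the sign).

Δx' ≈ 35.1 km

γ = 1/√(1 − 0.954²) = 3.3355
Δx' = γ(Δx − vΔt) = 3.3355 × (11000 m − 0.954×(2.998×10^8 m/s)×1.69×10^-6 s)
= 3.3355 × (10517 m) = 35.1 km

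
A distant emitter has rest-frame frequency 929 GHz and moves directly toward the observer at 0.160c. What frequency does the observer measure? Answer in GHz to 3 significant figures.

f_obs ≈ 1090 GHz

Relativistic Doppler: f_obs = f_src √((1+β)/(1−β))
= 929 × √(1.1600/0.84000) = 929 × 1.1751 = 1090 GHz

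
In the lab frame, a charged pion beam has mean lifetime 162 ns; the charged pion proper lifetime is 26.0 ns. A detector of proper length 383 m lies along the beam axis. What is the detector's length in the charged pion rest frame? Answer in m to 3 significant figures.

Time dilation ⇒ γ = Δt/τ₀ = 162/26.0 = 6.2308
Length contraction: L = L₀/γ = 383/6.2308 = 61.5 m

L ≈ 61.5 m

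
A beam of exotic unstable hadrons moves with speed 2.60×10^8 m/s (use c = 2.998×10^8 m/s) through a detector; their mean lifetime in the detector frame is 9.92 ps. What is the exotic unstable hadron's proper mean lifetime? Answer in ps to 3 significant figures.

β = v/c = 2.60×10^8 / 2.998×10^8 = 0.86724
γ = 1/√(1 − 0.86724²) = 2.0085
Proper time: τ₀ = Δt/γ = 9.92/2.0085 = 4.94 ps

τ₀ ≈ 4.94 ps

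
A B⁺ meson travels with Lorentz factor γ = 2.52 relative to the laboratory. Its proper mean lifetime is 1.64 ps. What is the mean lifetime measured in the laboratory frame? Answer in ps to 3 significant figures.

Δt ≈ 4.13 ps

γ = 2.52 (given)
Time dilation: Δt = γτ₀ = 2.52 × 1.64 ps = 4.13 ps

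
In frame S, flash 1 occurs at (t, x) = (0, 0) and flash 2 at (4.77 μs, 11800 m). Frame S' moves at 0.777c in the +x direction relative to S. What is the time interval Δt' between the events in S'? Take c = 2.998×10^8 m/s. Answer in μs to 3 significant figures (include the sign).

Δt' ≈ -41.0 μs

γ = 1/√(1 − 0.777²) = 1.5886
Δt' = γ(Δt − vΔx/c²) = 1.5886 × (4.77 μs − 0.777×11800 m / (2.998×10^8 m/s))
= 1.5886 × (-25.812 μs) = -41.0 μs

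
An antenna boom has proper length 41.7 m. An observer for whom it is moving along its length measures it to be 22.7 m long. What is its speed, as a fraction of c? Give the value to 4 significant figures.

β ≈ 0.8388

γ = L₀/L = 41.7/22.7 = 1.83700
β = √(1 − 1/γ²) = 0.8388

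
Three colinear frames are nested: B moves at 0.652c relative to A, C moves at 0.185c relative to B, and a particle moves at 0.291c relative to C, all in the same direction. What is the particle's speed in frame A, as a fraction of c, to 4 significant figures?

u ≈ 0.8526c

Compose boost 2: (0.185 + 0.652)/(1 + 0.185×0.652) = 0.8370/1.12062 = 0.746908
Compose boost 3: (0.291 + 0.746908)/(1 + 0.291×0.746908) = 1.03791/1.21735 = 0.8526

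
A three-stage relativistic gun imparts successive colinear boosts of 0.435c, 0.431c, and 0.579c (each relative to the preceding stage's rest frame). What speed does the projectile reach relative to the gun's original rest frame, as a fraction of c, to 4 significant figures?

u ≈ 0.9199c

Compose boost 2: (0.431 + 0.435)/(1 + 0.431×0.435) = 0.8660/1.18748 = 0.729272
Compose boost 3: (0.579 + 0.729272)/(1 + 0.579×0.729272) = 1.30827/1.42225 = 0.9199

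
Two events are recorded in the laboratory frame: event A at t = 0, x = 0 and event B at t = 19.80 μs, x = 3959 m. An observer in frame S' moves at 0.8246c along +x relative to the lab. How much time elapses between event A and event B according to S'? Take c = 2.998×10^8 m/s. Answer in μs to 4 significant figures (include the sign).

γ = 1/√(1 − 0.8246²) = 1.76767
Δt' = γ(Δt − vΔx/c²) = 1.76767 × (19.80 μs − 0.8246×3959 m / (2.998×10^8 m/s))
= 1.76767 × (8.91077 μs) = 15.75 μs

Δt' ≈ 15.75 μs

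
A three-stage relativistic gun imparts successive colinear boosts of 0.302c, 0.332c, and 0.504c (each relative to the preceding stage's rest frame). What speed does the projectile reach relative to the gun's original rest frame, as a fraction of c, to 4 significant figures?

Compose boost 2: (0.332 + 0.302)/(1 + 0.332×0.302) = 0.6340/1.10026 = 0.576225
Compose boost 3: (0.504 + 0.576225)/(1 + 0.504×0.576225) = 1.08023/1.29042 = 0.8371

u ≈ 0.8371c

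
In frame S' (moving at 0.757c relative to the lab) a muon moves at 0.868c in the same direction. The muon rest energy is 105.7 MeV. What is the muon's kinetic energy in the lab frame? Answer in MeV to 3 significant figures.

K ≈ 434 MeV

u_lab = (0.868 + 0.757)/(1 + 0.868×0.757) = 0.980643
γ = 1/√(1 − 0.980643²) = 5.1071
K = (γ − 1)m₀c² = (5.1071 − 1) × 105.7 = 4.1071 × 105.7 = 434 MeV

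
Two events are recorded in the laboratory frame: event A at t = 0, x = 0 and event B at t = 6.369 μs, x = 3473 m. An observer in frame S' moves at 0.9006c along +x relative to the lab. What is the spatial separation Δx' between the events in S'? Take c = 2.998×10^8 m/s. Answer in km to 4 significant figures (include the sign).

γ = 1/√(1 − 0.9006²) = 2.30071
Δx' = γ(Δx − vΔt) = 2.30071 × (3473 m − 0.9006×(2.998×10^8 m/s)×6.369×10^-6 s)
= 2.30071 × (1753.37 m) = 4.034 km

Δx' ≈ 4.034 km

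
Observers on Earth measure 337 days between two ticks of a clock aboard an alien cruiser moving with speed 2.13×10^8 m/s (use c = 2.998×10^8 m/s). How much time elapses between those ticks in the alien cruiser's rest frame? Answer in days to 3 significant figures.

τ₀ ≈ 237 days

β = v/c = 2.13×10^8 / 2.998×10^8 = 0.71047
γ = 1/√(1 − 0.71047²) = 1.4210
Proper time: τ₀ = Δt/γ = 337/1.4210 = 237 days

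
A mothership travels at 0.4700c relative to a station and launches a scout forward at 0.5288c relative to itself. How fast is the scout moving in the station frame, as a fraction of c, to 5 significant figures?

u ≈ 0.79998c

Compose boost 2: (0.5288 + 0.4700)/(1 + 0.5288×0.4700) = 0.99880/1.248536 = 0.79998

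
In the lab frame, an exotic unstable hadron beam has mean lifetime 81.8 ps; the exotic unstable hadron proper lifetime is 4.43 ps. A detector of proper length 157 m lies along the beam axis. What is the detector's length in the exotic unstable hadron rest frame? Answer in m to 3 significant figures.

L ≈ 8.50 m

Time dilation ⇒ γ = Δt/τ₀ = 81.8/4.43 = 18.465
Length contraction: L = L₀/γ = 157/18.465 = 8.50 m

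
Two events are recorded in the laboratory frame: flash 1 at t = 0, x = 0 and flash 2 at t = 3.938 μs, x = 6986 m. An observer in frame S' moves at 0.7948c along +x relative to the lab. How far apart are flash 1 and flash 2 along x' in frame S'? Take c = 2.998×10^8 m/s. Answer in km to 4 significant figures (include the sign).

γ = 1/√(1 − 0.7948²) = 1.64780
Δx' = γ(Δx − vΔt) = 1.64780 × (6986 m − 0.7948×(2.998×10^8 m/s)×3.938×10^-6 s)
= 1.64780 × (6047.65 m) = 9.965 km

Δx' ≈ 9.965 km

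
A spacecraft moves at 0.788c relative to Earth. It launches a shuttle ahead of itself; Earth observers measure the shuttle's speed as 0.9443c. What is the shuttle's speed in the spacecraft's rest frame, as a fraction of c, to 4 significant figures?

u' ≈ 0.6108c

Inverse velocity addition: u' = (u − v)/(1 − uv/c²)
= (0.9443 − 0.788)/(1 − 0.9443×0.788) = 0.1563/0.255892 = 0.6108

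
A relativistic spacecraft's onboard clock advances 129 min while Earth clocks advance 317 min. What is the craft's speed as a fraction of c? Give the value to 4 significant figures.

γ = Δt/τ₀ = 317/129 = 2.45736
β = √(1 − 1/γ²) = √(1 − 1/2.45736²) = 0.9135

β ≈ 0.9135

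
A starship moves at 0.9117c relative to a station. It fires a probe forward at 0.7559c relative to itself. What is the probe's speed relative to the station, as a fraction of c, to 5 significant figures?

u ≈ 0.98724c

Relativistic velocity addition: u = (u' + v)/(1 + u'v/c²)
= (0.7559 + 0.9117)/(1 + 0.7559×0.9117) = 1.6676/1.689154 = 0.98724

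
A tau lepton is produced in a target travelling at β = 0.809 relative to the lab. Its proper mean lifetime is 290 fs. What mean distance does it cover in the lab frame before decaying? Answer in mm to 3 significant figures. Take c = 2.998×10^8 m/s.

d ≈ 0.120 mm

γ = 1/√(1 − 0.809²) = 1.7012
Dilated lifetime: Δt = γτ₀ = 1.7012 × 290 fs = 493.36 fs
d = vΔt = 0.809c × 493.36 fs = 2.4254×10^8 m/s × 4.9336×10^-13 s = 0.120 mm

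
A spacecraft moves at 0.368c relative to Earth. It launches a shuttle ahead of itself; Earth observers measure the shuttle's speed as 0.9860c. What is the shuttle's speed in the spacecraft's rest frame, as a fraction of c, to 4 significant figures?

Inverse velocity addition: u' = (u − v)/(1 − uv/c²)
= (0.9860 − 0.368)/(1 − 0.9860×0.368) = 0.6180/0.637152 = 0.9699

u' ≈ 0.9699c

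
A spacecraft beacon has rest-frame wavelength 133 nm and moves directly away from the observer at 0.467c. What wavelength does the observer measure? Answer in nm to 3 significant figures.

λ_obs ≈ 221 nm

Relativistic Doppler: λ_obs = λ_src √((1+β)/(1−β))
= 133 × √(1.4670/0.53300) = 133 × 1.6590 = 221 nm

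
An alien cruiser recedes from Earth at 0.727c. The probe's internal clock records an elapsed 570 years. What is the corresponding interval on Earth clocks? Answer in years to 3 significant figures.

γ = 1/√(1 − 0.727²) = 1.4564
Time dilation: Δt = γτ₀ = 1.4564 × 570 years = 830 years

Δt ≈ 830 years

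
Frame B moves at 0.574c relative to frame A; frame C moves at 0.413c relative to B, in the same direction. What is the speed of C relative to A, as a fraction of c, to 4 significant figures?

Compose boost 2: (0.413 + 0.574)/(1 + 0.413×0.574) = 0.9870/1.23706 = 0.7979

u ≈ 0.7979c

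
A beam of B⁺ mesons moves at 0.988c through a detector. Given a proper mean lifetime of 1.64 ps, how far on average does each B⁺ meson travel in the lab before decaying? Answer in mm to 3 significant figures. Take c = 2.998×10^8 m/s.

γ = 1/√(1 − 0.988²) = 6.4744
Dilated lifetime: Δt = γτ₀ = 6.4744 × 1.64 ps = 10.618 ps
d = vΔt = 0.988c × 10.618 ps = 2.9620×10^8 m/s × 1.0618×10^-11 s = 3.15 mm

d ≈ 3.15 mm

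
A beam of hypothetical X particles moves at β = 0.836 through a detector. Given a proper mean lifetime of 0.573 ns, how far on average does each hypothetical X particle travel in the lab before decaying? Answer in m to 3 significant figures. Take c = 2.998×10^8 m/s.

d ≈ 0.262 m

γ = 1/√(1 − 0.836²) = 1.8224
Dilated lifetime: Δt = γτ₀ = 1.8224 × 0.573 ns = 1.0442 ns
d = vΔt = 0.836c × 1.0442 ns = 2.5063×10^8 m/s × 1.0442×10^-9 s = 0.262 m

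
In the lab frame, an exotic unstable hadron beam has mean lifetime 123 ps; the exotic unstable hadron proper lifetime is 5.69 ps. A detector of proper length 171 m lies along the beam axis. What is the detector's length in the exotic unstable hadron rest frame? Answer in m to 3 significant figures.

Time dilation ⇒ γ = Δt/τ₀ = 123/5.69 = 21.617
Length contraction: L = L₀/γ = 171/21.617 = 7.91 m

L ≈ 7.91 m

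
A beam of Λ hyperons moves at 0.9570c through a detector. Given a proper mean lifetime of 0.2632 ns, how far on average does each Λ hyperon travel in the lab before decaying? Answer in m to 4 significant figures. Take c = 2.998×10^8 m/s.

d ≈ 0.2603 m

γ = 1/√(1 − 0.9570²) = 3.44723
Dilated lifetime: Δt = γτ₀ = 3.44723 × 0.2632 ns = 0.907311 ns
d = vΔt = 0.9570c × 0.907311 ns = 2.86909×10^8 m/s × 9.07311×10^-10 s = 0.2603 m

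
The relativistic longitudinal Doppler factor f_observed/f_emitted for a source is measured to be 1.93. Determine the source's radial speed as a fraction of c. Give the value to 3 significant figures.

f_obs/f_src = √((1+β)/(1−β)) = 1.93  ⇒  (1+β)/(1−β) = 3.7249
β = |1 − D²|/(1 + D²) = |1 − 3.7249|/(1 + 3.7249) = 0.577

β ≈ 0.577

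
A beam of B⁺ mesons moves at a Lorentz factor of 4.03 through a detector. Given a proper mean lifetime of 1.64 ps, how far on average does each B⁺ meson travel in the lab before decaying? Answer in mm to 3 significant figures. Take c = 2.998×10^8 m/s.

d ≈ 1.92 mm

β = √(1 − 1/γ²) = √(1 − 1/4.03²) = 0.96872
Dilated lifetime: Δt = γτ₀ = 4.03 × 1.64 ps = 6.6092 ps
d = vΔt = 0.96872c × 6.6092 ps = 2.9042×10^8 m/s × 6.6092×10^-12 s = 1.92 mm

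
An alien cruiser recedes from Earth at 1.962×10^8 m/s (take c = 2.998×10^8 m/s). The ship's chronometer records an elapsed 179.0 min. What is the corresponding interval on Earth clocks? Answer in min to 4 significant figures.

Δt ≈ 236.7 min

β = v/c = 1.962×10^8 / 2.998×10^8 = 0.654436
γ = 1/√(1 − 0.654436²) = 1.32255
Time dilation: Δt = γτ₀ = 1.32255 × 179.0 min = 236.7 min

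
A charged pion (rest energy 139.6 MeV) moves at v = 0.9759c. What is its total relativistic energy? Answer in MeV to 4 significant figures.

E ≈ 639.7 MeV

γ = 1/√(1 − 0.9759²) = 4.58257
E = γm₀c² = 4.58257 × 139.6 MeV = 639.7 MeV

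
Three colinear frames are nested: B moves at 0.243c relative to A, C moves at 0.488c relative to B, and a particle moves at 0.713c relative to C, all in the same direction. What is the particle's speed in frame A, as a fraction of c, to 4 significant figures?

Compose boost 2: (0.488 + 0.243)/(1 + 0.488×0.243) = 0.7310/1.11858 = 0.653505
Compose boost 3: (0.713 + 0.653505)/(1 + 0.713×0.653505) = 1.36650/1.46595 = 0.9322

u ≈ 0.9322c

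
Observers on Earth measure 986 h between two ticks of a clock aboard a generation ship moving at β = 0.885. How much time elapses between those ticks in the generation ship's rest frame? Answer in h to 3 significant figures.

γ = 1/√(1 − 0.885²) = 2.1478
Proper time: τ₀ = Δt/γ = 986/2.1478 = 459 h

τ₀ ≈ 459 h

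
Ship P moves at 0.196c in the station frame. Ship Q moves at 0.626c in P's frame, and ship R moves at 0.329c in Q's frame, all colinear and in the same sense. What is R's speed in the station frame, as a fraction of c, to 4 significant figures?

u ≈ 0.8552c

Compose boost 2: (0.626 + 0.196)/(1 + 0.626×0.196) = 0.8220/1.12270 = 0.732166
Compose boost 3: (0.329 + 0.732166)/(1 + 0.329×0.732166) = 1.06117/1.24088 = 0.8552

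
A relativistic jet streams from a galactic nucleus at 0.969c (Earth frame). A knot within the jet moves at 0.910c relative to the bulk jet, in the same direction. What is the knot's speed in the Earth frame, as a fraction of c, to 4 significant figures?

u ≈ 0.9985c

Relativistic velocity addition: u = (u' + v)/(1 + u'v/c²)
= (0.910 + 0.969)/(1 + 0.910×0.969) = 1.879/1.88179 = 0.9985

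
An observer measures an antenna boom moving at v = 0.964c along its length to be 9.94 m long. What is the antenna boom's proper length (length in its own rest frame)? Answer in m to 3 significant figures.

γ = 1/√(1 − 0.964²) = 3.7608
L₀ = γL = 3.7608 × 9.94 = 37.4 m

L₀ ≈ 37.4 m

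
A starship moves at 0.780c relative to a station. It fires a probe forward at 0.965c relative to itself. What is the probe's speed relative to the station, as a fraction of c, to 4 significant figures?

u ≈ 0.9956c

Relativistic velocity addition: u = (u' + v)/(1 + u'v/c²)
= (0.965 + 0.780)/(1 + 0.965×0.780) = 1.745/1.75270 = 0.9956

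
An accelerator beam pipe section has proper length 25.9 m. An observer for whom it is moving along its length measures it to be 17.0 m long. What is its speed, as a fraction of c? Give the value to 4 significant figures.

γ = L₀/L = 25.9/17.0 = 1.52353
β = √(1 − 1/γ²) = 0.7544

β ≈ 0.7544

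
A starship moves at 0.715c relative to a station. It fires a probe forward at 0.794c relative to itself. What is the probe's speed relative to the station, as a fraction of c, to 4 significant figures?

u ≈ 0.9626c

Relativistic velocity addition: u = (u' + v)/(1 + u'v/c²)
= (0.794 + 0.715)/(1 + 0.794×0.715) = 1.509/1.56771 = 0.9626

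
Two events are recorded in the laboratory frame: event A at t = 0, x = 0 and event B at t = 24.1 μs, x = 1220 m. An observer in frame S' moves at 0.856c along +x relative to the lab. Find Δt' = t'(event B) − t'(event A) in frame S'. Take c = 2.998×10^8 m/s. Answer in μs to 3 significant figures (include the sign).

γ = 1/√(1 − 0.856²) = 1.9343
Δt' = γ(Δt − vΔx/c²) = 1.9343 × (24.1 μs − 0.856×1220 m / (2.998×10^8 m/s))
= 1.9343 × (20.617 μs) = 39.9 μs

Δt' ≈ 39.9 μs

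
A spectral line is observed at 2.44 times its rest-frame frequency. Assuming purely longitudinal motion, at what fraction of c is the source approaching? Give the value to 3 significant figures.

β ≈ 0.712

f_obs/f_src = √((1+β)/(1−β)) = 2.44  ⇒  (1+β)/(1−β) = 5.9536
β = |1 − D²|/(1 + D²) = |1 − 5.9536|/(1 + 5.9536) = 0.712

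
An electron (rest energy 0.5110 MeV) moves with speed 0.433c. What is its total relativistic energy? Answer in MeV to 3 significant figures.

E ≈ 0.567 MeV

γ = 1/√(1 − 0.433²) = 1.1094
E = γm₀c² = 1.1094 × 0.5110 MeV = 0.567 MeV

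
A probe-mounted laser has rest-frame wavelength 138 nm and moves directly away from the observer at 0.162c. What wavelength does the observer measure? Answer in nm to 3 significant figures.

λ_obs ≈ 163 nm

Relativistic Doppler: λ_obs = λ_src √((1+β)/(1−β))
= 138 × √(1.1620/0.83800) = 138 × 1.1776 = 163 nm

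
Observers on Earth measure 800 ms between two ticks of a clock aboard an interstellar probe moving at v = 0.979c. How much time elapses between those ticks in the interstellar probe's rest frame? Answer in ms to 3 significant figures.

γ = 1/√(1 − 0.979²) = 4.9053
Proper time: τ₀ = Δt/γ = 800/4.9053 = 163 ms

τ₀ ≈ 163 ms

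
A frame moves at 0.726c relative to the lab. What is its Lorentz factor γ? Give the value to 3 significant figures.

γ ≈ 1.45

γ = 1/√(1 − β²) = 1/√(1 − 0.726²) = 1/√(0.47292) = 1.45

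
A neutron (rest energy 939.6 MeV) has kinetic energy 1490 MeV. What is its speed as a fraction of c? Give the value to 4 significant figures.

γ = 1 + K/(m₀c²) = 1 + 1490/939.6 = 2.58578
β = √(1 − 1/γ²) = 0.9222

β ≈ 0.9222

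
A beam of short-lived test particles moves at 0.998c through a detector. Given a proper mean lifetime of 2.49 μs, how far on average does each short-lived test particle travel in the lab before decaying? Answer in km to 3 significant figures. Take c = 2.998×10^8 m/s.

d ≈ 11.8 km

γ = 1/√(1 − 0.998²) = 15.819
Dilated lifetime: Δt = γτ₀ = 15.819 × 2.49 μs = 39.390 μs
d = vΔt = 0.998c × 39.390 μs = 2.9920×10^8 m/s × 3.9390×10^-5 s = 11.8 km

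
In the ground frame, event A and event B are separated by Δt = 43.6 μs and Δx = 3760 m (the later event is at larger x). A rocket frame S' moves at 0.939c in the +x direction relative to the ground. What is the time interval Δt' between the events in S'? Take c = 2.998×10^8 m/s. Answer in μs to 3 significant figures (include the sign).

Δt' ≈ 92.5 μs

γ = 1/√(1 − 0.939²) = 2.9077
Δt' = γ(Δt − vΔx/c²) = 2.9077 × (43.6 μs − 0.939×3760 m / (2.998×10^8 m/s))
= 2.9077 × (31.823 μs) = 92.5 μs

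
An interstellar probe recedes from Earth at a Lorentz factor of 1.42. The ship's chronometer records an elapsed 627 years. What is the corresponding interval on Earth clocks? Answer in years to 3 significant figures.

Δt ≈ 890 years

γ = 1.42 (given)
Time dilation: Δt = γτ₀ = 1.42 × 627 years = 890 years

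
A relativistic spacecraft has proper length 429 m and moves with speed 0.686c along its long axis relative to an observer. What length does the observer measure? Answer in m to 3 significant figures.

γ = 1/√(1 − 0.686²) = 1.3744
Length contraction: L = L₀/γ = 429/1.3744 = 312 m

L ≈ 312 m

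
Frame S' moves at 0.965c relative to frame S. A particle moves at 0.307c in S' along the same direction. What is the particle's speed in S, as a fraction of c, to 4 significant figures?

Relativistic velocity addition: u = (u' + v)/(1 + u'v/c²)
= (0.307 + 0.965)/(1 + 0.307×0.965) = 1.272/1.29625 = 0.9813

u ≈ 0.9813c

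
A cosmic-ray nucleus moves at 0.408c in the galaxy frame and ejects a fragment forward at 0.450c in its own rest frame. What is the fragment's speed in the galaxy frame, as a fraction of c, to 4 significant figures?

Compose boost 2: (0.450 + 0.408)/(1 + 0.450×0.408) = 0.8580/1.18360 = 0.7249

u ≈ 0.7249c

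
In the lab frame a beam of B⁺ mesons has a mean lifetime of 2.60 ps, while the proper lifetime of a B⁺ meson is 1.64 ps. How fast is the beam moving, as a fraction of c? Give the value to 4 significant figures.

γ = Δt/τ₀ = 2.60/1.64 = 1.58537
β = √(1 − 1/γ²) = √(1 − 1/1.58537²) = 0.7760

β ≈ 0.7760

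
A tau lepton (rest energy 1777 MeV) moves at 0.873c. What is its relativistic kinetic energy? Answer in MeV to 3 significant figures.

K ≈ 1870 MeV

γ = 1/√(1 − 0.873²) = 2.0504
K = (γ − 1)m₀c² = (2.0504 − 1) × 1777 MeV = 1.0504 × 1777 MeV = 1870 MeV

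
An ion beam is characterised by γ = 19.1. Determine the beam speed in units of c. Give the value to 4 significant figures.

β = √(1 − 1/γ²) = √(1 − 1/19.1²) = √(0.997259) = 0.9986

β ≈ 0.9986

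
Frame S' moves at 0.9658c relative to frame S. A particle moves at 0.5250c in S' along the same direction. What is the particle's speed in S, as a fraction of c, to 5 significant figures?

u ≈ 0.98922c

Relativistic velocity addition: u = (u' + v)/(1 + u'v/c²)
= (0.5250 + 0.9658)/(1 + 0.5250×0.9658) = 1.4908/1.507045 = 0.98922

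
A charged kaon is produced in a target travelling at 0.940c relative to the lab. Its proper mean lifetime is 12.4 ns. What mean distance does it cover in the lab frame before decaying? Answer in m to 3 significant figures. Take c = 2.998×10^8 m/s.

d ≈ 10.2 m

γ = 1/√(1 − 0.940²) = 2.9311
Dilated lifetime: Δt = γτ₀ = 2.9311 × 12.4 ns = 36.345 ns
d = vΔt = 0.940c × 36.345 ns = 2.8181×10^8 m/s × 3.6345×10^-8 s = 10.2 m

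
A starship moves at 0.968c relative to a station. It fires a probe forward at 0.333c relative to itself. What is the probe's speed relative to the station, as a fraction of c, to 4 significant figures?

Relativistic velocity addition: u = (u' + v)/(1 + u'v/c²)
= (0.333 + 0.968)/(1 + 0.333×0.968) = 1.301/1.32234 = 0.9839

u ≈ 0.9839c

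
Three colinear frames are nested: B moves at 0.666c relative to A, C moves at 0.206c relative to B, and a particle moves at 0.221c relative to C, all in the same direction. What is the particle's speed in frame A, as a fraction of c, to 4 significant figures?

u ≈ 0.8447c

Compose boost 2: (0.206 + 0.666)/(1 + 0.206×0.666) = 0.8720/1.13720 = 0.766798
Compose boost 3: (0.221 + 0.766798)/(1 + 0.221×0.766798) = 0.987798/1.16946 = 0.8447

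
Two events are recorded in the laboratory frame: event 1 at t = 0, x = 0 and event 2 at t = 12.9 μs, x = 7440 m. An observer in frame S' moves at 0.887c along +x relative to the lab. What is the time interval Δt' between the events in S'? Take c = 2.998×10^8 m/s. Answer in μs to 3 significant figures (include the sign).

γ = 1/√(1 − 0.887²) = 2.1656
Δt' = γ(Δt − vΔx/c²) = 2.1656 × (12.9 μs − 0.887×7440 m / (2.998×10^8 m/s))
= 2.1656 × (-9.1123 μs) = -19.7 μs

Δt' ≈ -19.7 μs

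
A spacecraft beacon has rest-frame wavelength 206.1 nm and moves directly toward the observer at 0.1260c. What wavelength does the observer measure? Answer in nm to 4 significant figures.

Relativistic Doppler: λ_obs = λ_src √((1−β)/(1+β))
= 206.1 × √(0.874000/1.12600) = 206.1 × 0.881022 = 181.6 nm

λ_obs ≈ 181.6 nm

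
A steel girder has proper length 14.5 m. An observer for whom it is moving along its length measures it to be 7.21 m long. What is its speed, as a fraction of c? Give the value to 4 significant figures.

γ = L₀/L = 14.5/7.21 = 2.01110
β = √(1 − 1/γ²) = 0.8676

β ≈ 0.8676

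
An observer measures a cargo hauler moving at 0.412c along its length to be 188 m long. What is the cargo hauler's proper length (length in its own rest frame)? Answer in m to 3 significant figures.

L₀ ≈ 206 m

γ = 1/√(1 − 0.412²) = 1.0975
L₀ = γL = 1.0975 × 188 = 206 m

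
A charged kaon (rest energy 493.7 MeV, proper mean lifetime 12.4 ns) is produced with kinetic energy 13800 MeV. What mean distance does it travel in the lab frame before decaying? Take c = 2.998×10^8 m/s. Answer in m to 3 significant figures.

γ = 1 + K/(m₀c²) = 1 + 13800/493.7 = 28.952
β = √(1 − 1/γ²) = 0.99940
Dilated lifetime: γτ₀ = 28.952 × 12.4 ns = 359.01 ns
d = βc·γτ₀ = 0.99940 × (2.998×10^8 m/s) × 3.5901×10^-7 s = 108 m

d ≈ 108 m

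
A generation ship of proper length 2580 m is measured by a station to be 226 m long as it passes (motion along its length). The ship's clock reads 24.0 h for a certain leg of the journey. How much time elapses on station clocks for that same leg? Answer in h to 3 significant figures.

Δt ≈ 274 h

Length contraction ⇒ γ = L₀/L = 2580/226 = 11.416
Time dilation: Δt = γτ₀ = 11.416 × 24.0 h = 274 h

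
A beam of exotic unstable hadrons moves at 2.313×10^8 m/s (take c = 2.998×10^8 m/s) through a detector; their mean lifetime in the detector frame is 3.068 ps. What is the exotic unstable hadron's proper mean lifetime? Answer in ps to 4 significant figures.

β = v/c = 2.313×10^8 / 2.998×10^8 = 0.771514
γ = 1/√(1 − 0.771514²) = 1.57180
Proper time: τ₀ = Δt/γ = 3.068/1.57180 = 1.952 ps

τ₀ ≈ 1.952 ps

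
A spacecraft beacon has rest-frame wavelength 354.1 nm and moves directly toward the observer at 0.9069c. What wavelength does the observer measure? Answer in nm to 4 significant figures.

Relativistic Doppler: λ_obs = λ_src √((1−β)/(1+β))
= 354.1 × √(0.0931000/1.90690) = 354.1 × 0.220959 = 78.24 nm

λ_obs ≈ 78.24 nm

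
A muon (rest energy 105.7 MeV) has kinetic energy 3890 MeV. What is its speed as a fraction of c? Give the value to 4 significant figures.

β ≈ 0.9997

γ = 1 + K/(m₀c²) = 1 + 3890/105.7 = 37.8023
β = √(1 − 1/γ²) = 0.9997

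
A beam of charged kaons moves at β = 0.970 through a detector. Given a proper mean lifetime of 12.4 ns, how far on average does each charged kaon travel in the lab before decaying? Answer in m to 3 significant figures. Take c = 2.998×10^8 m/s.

γ = 1/√(1 − 0.970²) = 4.1135
Dilated lifetime: Δt = γτ₀ = 4.1135 × 12.4 ns = 51.007 ns
d = vΔt = 0.970c × 51.007 ns = 2.9081×10^8 m/s × 5.1007×10^-8 s = 14.8 m

d ≈ 14.8 m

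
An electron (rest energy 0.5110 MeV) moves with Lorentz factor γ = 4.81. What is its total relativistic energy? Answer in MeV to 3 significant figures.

γ = 4.81 (given)
E = γm₀c² = 4.81 × 0.5110 MeV = 2.46 MeV

E ≈ 2.46 MeV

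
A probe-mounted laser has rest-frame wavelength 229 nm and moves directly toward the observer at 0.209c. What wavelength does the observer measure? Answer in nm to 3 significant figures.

Relativistic Doppler: λ_obs = λ_src √((1−β)/(1+β))
= 229 × √(0.79100/1.2090) = 229 × 0.80886 = 185 nm

λ_obs ≈ 185 nm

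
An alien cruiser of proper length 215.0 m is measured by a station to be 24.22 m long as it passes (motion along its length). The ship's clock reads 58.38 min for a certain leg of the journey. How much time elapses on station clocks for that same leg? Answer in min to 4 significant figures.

Δt ≈ 518.2 min

Length contraction ⇒ γ = L₀/L = 215.0/24.22 = 8.87696
Time dilation: Δt = γτ₀ = 8.87696 × 58.38 min = 518.2 min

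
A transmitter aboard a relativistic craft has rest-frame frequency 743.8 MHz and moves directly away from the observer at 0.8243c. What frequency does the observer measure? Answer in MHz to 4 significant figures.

Relativistic Doppler: f_obs = f_src √((1−β)/(1+β))
= 743.8 × √(0.175700/1.82430) = 743.8 × 0.310340 = 230.8 MHz

f_obs ≈ 230.8 MHz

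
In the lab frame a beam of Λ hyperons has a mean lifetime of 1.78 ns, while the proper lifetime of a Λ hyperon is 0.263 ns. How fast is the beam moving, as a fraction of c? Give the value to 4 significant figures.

β ≈ 0.9890

γ = Δt/τ₀ = 1.78/0.263 = 6.76806
β = √(1 − 1/γ²) = √(1 − 1/6.76806²) = 0.9890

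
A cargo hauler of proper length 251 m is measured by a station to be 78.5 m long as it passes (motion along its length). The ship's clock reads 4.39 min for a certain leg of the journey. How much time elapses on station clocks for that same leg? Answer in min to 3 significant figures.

Δt ≈ 14.0 min

Length contraction ⇒ γ = L₀/L = 251/78.5 = 3.1975
Time dilation: Δt = γτ₀ = 3.1975 × 4.39 min = 14.0 min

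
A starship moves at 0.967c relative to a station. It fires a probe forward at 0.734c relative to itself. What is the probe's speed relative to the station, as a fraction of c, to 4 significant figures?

u ≈ 0.9949c

Relativistic velocity addition: u = (u' + v)/(1 + u'v/c²)
= (0.734 + 0.967)/(1 + 0.734×0.967) = 1.701/1.70978 = 0.9949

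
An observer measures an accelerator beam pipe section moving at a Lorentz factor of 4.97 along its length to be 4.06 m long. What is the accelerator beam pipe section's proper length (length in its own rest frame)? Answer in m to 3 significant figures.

L₀ ≈ 20.2 m

γ = 4.97 (given)
L₀ = γL = 4.97 × 4.06 = 20.2 m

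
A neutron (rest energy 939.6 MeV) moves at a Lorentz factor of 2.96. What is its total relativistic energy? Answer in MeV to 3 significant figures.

γ = 2.96 (given)
E = γm₀c² = 2.96 × 939.6 MeV = 2780 MeV

E ≈ 2780 MeV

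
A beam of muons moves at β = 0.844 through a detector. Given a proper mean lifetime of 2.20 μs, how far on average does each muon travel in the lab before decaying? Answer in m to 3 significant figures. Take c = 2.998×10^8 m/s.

γ = 1/√(1 − 0.844²) = 1.8645
Dilated lifetime: Δt = γτ₀ = 1.8645 × 2.20 μs = 4.1019 μs
d = vΔt = 0.844c × 4.1019 μs = 2.5303×10^8 m/s × 4.1019×10^-6 s = 1040 m

d ≈ 1040 m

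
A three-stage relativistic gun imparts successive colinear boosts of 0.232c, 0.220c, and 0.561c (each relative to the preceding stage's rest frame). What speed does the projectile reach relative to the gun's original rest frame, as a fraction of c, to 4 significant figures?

Compose boost 2: (0.220 + 0.232)/(1 + 0.220×0.232) = 0.4520/1.05104 = 0.430050
Compose boost 3: (0.561 + 0.430050)/(1 + 0.561×0.430050) = 0.991050/1.24126 = 0.7984

u ≈ 0.7984c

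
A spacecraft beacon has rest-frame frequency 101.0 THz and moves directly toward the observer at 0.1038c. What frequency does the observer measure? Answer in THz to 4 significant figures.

f_obs ≈ 112.1 THz

Relativistic Doppler: f_obs = f_src √((1+β)/(1−β))
= 101.0 × √(1.10380/0.896200) = 101.0 × 1.10979 = 112.1 THz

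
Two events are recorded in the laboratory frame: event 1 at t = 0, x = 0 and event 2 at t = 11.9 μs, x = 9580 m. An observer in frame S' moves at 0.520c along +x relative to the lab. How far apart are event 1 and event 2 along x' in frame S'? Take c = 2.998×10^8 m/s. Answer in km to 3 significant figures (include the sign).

Δx' ≈ 9.04 km

γ = 1/√(1 − 0.520²) = 1.1707
Δx' = γ(Δx − vΔt) = 1.1707 × (9580 m − 0.520×(2.998×10^8 m/s)×11.9×10^-6 s)
= 1.1707 × (7724.8 m) = 9.04 km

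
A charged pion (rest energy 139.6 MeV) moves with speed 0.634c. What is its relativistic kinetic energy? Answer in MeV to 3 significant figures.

γ = 1/√(1 − 0.634²) = 1.2931
K = (γ − 1)m₀c² = (1.2931 − 1) × 139.6 MeV = 0.29310 × 139.6 MeV = 40.9 MeV

K ≈ 40.9 MeV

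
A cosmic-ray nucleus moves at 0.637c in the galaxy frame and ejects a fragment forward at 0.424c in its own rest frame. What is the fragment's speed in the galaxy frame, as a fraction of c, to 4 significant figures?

Compose boost 2: (0.424 + 0.637)/(1 + 0.424×0.637) = 1.061/1.27009 = 0.8354

u ≈ 0.8354c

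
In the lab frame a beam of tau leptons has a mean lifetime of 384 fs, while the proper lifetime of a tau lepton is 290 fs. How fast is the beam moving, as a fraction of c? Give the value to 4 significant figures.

β ≈ 0.6555

γ = Δt/τ₀ = 384/290 = 1.32414
β = √(1 − 1/γ²) = √(1 − 1/1.32414²) = 0.6555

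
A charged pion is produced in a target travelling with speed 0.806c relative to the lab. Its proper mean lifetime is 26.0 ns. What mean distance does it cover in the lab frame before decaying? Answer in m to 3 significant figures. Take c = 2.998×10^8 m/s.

d ≈ 10.6 m

γ = 1/√(1 − 0.806²) = 1.6894
Dilated lifetime: Δt = γτ₀ = 1.6894 × 26.0 ns = 43.925 ns
d = vΔt = 0.806c × 43.925 ns = 2.4164×10^8 m/s × 4.3925×10^-8 s = 10.6 m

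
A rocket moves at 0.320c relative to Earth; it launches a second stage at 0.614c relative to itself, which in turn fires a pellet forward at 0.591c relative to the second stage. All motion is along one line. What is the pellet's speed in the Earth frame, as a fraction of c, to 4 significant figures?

Compose boost 2: (0.614 + 0.320)/(1 + 0.614×0.320) = 0.9340/1.19648 = 0.780623
Compose boost 3: (0.591 + 0.780623)/(1 + 0.591×0.780623) = 1.37162/1.46135 = 0.9386

u ≈ 0.9386c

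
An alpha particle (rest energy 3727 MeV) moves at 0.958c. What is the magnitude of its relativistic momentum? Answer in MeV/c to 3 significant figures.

γ = 1/√(1 − 0.958²) = 3.4871
p = γβm₀c = 3.4871 × 0.958 × 3727 MeV/c = 12500 MeV/c

p ≈ 12500 MeV/c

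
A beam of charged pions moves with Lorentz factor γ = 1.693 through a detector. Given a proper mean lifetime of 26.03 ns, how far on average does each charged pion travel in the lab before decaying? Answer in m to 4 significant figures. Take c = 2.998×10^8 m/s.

β = √(1 − 1/γ²) = √(1 − 1/1.693²) = 0.806915
Dilated lifetime: Δt = γτ₀ = 1.693 × 26.03 ns = 44.0688 ns
d = vΔt = 0.806915c × 44.0688 ns = 2.41913×10^8 m/s × 4.40688×10^-8 s = 10.66 m

d ≈ 10.66 m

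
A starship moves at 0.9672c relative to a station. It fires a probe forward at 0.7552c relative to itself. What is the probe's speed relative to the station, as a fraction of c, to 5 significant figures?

Relativistic velocity addition: u = (u' + v)/(1 + u'v/c²)
= (0.7552 + 0.9672)/(1 + 0.7552×0.9672) = 1.7224/1.730429 = 0.99536

u ≈ 0.99536c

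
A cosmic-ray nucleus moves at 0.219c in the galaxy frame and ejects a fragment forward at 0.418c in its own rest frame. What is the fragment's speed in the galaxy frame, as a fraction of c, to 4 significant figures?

Compose boost 2: (0.418 + 0.219)/(1 + 0.418×0.219) = 0.6370/1.09154 = 0.5836

u ≈ 0.5836c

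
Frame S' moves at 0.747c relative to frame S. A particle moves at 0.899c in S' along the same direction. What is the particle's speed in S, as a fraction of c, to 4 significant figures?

Relativistic velocity addition: u = (u' + v)/(1 + u'v/c²)
= (0.899 + 0.747)/(1 + 0.899×0.747) = 1.646/1.67155 = 0.9847

u ≈ 0.9847c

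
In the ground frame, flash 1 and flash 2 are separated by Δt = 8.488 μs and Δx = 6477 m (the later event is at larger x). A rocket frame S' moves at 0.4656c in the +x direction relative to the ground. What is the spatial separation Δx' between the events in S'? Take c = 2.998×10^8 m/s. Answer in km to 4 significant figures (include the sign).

γ = 1/√(1 − 0.4656²) = 1.12995
Δx' = γ(Δx − vΔt) = 1.12995 × (6477 m − 0.4656×(2.998×10^8 m/s)×8.488×10^-6 s)
= 1.12995 × (5292.19 m) = 5.980 km

Δx' ≈ 5.980 km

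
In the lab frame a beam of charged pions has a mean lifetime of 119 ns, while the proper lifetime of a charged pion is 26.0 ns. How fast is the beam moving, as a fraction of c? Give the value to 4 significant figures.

β ≈ 0.9758

γ = Δt/τ₀ = 119/26.0 = 4.57692
β = √(1 − 1/γ²) = √(1 − 1/4.57692²) = 0.9758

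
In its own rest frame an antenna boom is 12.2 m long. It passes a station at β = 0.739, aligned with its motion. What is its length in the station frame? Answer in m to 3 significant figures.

γ = 1/√(1 − 0.739²) = 1.4843
Length contraction: L = L₀/γ = 12.2/1.4843 = 8.22 m

L ≈ 8.22 m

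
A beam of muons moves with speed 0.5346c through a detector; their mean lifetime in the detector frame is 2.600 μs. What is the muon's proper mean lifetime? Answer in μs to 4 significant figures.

τ₀ ≈ 2.197 μs

γ = 1/√(1 − 0.5346²) = 1.18328
Proper time: τ₀ = Δt/γ = 2.600/1.18328 = 2.197 μs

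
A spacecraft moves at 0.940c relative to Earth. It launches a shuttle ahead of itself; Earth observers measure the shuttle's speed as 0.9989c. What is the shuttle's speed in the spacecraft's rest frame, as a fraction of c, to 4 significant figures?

Inverse velocity addition: u' = (u − v)/(1 − uv/c²)
= (0.9989 − 0.940)/(1 − 0.9989×0.940) = 0.05890/0.0610340 = 0.9650

u' ≈ 0.9650c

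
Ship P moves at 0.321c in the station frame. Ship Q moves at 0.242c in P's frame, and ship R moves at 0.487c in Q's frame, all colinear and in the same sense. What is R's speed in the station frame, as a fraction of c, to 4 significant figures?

u ≈ 0.8047c

Compose boost 2: (0.242 + 0.321)/(1 + 0.242×0.321) = 0.5630/1.07768 = 0.522418
Compose boost 3: (0.487 + 0.522418)/(1 + 0.487×0.522418) = 1.00942/1.25442 = 0.8047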